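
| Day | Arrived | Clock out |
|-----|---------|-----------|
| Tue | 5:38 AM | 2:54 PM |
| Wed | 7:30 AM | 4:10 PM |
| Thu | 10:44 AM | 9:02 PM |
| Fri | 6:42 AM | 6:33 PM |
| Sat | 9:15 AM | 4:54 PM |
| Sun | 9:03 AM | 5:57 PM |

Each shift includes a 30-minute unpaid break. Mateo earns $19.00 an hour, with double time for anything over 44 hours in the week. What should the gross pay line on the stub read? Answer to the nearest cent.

$1202.07

Tue: 5:38 AM–2:54 PM = 9 h 16 min; less 30 min break → 8 h 46 min
Wed: 7:30 AM–4:10 PM = 8 h 40 min; less 30 min break → 8 h 10 min
Thu: 10:44 AM–9:02 PM = 10 h 18 min; less 30 min break → 9 h 48 min
Fri: 6:42 AM–6:33 PM = 11 h 51 min; less 30 min break → 11 h 21 min
Sat: 9:15 AM–4:54 PM = 7 h 39 min; less 30 min break → 7 h 9 min
Sun: 9:03 AM–5:57 PM = 8 h 54 min; less 30 min break → 8 h 24 min
Total worked: 53 h 38 min = 3218 min.
Regular 44 h 0 min = 2640 min at $19.00/h; overtime 9 h 38 min = 578 min at $38.00/h.
Pay = (2640 × $19.00 + 578 × $38.00) ÷ 60 = $1202.07.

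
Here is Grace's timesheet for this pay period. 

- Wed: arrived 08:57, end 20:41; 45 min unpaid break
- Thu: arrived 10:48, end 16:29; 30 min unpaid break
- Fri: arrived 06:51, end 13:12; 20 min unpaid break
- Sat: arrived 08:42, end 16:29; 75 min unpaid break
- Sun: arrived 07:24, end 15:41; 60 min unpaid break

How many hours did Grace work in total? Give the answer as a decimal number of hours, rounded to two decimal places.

36.00 hours

Wed: 08:57–20:41 = 11 h 44 min; less 45 min break → 10 h 59 min
Thu: 10:48–16:29 = 5 h 41 min; less 30 min break → 5 h 11 min
Fri: 06:51–13:12 = 6 h 21 min; less 20 min break → 6 h 1 min
Sat: 08:42–16:29 = 7 h 47 min; less 75 min break → 6 h 32 min
Sun: 07:24–15:41 = 8 h 17 min; less 60 min break → 7 h 17 min
Total: 10 h 59 min + 5 h 11 min + 6 h 1 min + 6 h 32 min + 7 h 17 min = 36 h 0 min.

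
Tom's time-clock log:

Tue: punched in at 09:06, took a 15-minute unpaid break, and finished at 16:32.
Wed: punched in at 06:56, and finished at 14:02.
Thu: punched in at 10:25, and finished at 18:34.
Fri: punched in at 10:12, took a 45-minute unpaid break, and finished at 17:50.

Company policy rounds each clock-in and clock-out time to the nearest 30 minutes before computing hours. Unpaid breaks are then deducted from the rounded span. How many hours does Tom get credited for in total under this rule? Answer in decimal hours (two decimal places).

29.50 hours

Tue: in 09:06→09:00, out 16:32→16:30; 7 h 30 min − 15 min = 7 h 15 min
Wed: in 06:56→07:00, out 14:02→14:00; 7 h 0 min
Thu: in 10:25→10:30, out 18:34→18:30; 8 h 0 min
Fri: in 10:12→10:00, out 17:50→18:00; 8 h 0 min − 45 min = 7 h 15 min
Total credited: 29 h 30 min.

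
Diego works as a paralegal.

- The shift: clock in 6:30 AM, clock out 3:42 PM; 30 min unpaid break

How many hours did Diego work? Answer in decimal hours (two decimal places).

8.70 hours

The shift: 6:30 AM–3:42 PM = 9 h 12 min; less 30 min break → 8 h 42 min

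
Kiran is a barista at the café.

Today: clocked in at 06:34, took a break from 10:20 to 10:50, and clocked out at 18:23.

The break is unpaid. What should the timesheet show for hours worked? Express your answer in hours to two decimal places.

Today: 06:34–18:23 = 11 h 49 min; less 30 min break → 11 h 19 min

11.32 hours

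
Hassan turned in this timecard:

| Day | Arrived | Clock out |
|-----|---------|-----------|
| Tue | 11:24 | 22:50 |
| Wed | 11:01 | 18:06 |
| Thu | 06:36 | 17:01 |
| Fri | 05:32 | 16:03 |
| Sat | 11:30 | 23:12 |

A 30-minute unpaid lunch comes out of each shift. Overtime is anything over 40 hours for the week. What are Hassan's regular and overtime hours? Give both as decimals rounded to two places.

Regular 40.00 hours, overtime 8.65 hours

Tue: 11:24–22:50 = 11 h 26 min; less 30 min break → 10 h 56 min
Wed: 11:01–18:06 = 7 h 5 min; less 30 min break → 6 h 35 min
Thu: 06:36–17:01 = 10 h 25 min; less 30 min break → 9 h 55 min
Fri: 05:32–16:03 = 10 h 31 min; less 30 min break → 10 h 1 min
Sat: 11:30–23:12 = 11 h 42 min; less 30 min break → 11 h 12 min
Total worked: 48 h 39 min = 48.65 h.
Threshold 40 h → overtime 8 h 39 min, regular 40 h 0 min.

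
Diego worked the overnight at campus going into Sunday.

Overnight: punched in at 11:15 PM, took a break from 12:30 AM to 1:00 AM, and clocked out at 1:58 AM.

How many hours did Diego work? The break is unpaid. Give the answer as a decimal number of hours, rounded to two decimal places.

Overnight: 11:15 PM → midnight = 0 h 45 min; midnight → 1:58 AM = 1 h 58 min; span 2 h 43 min; less 30 min break → 2 h 13 min

2.22 hours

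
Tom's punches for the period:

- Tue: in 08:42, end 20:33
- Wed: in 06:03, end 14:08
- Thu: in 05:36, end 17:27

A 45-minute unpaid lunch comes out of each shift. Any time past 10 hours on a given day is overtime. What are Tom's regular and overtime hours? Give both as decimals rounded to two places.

Tue: 08:42–20:33 = 11 h 51 min; less 45 min break → 11 h 6 min
Wed: 06:03–14:08 = 8 h 5 min; less 45 min break → 7 h 20 min
Thu: 05:36–17:27 = 11 h 51 min; less 45 min break → 11 h 6 min
Tue reg 10 h 0 min / OT 1 h 6 min; Wed reg 7 h 20 min / OT 0 h 0 min; Thu reg 10 h 0 min / OT 1 h 6 min.
Totals: regular 27 h 20 min, overtime 2 h 12 min.

Regular 27.33 hours, overtime 2.20 hours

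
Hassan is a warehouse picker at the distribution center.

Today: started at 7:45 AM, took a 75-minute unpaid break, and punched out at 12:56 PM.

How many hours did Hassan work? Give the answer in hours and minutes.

Today: 7:45 AM–12:56 PM = 5 h 11 min; less 75 min break → 3 h 56 min

3 h 56 min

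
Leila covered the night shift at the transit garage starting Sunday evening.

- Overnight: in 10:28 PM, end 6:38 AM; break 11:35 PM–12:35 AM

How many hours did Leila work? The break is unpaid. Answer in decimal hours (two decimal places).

7.17 hours

Overnight: 10:28 PM → midnight = 1 h 32 min; midnight → 6:38 AM = 6 h 38 min; span 8 h 10 min; less 60 min break → 7 h 10 min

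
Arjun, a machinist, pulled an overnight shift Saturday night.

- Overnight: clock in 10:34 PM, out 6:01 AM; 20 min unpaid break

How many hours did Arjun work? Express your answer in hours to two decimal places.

Overnight: 10:34 PM → midnight = 1 h 26 min; midnight → 6:01 AM = 6 h 1 min; span 7 h 27 min; less 20 min break → 7 h 7 min

7.12 hours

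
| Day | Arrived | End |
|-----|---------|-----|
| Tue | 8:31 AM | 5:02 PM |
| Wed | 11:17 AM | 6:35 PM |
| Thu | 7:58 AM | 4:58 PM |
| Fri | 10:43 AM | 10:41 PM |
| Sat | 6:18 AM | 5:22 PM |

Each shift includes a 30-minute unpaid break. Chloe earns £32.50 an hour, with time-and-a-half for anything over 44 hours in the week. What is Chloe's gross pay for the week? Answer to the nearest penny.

£1495.81

Tue: 8:31 AM–5:02 PM = 8 h 31 min; less 30 min break → 8 h 1 min
Wed: 11:17 AM–6:35 PM = 7 h 18 min; less 30 min break → 6 h 48 min
Thu: 7:58 AM–4:58 PM = 9 h 0 min; less 30 min break → 8 h 30 min
Fri: 10:43 AM–10:41 PM = 11 h 58 min; less 30 min break → 11 h 28 min
Sat: 6:18 AM–5:22 PM = 11 h 4 min; less 30 min break → 10 h 34 min
Total worked: 45 h 21 min = 2721 min.
Regular 44 h 0 min = 2640 min at £32.50/h; overtime 1 h 21 min = 81 min at £48.75/h.
Pay = (2640 × £32.50 + 81 × £48.75) ÷ 60 = £1495.81.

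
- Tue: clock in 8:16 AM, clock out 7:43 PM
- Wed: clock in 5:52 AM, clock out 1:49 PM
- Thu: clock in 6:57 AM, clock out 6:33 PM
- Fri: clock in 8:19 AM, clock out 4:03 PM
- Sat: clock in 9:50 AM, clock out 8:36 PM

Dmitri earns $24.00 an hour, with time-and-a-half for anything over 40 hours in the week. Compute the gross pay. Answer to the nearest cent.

Tue: 8:16 AM–7:43 PM = 11 h 27 min
Wed: 5:52 AM–1:49 PM = 7 h 57 min
Thu: 6:57 AM–6:33 PM = 11 h 36 min
Fri: 8:19 AM–4:03 PM = 7 h 44 min
Sat: 9:50 AM–8:36 PM = 10 h 46 min
Total worked: 49 h 30 min = 2970 min.
Regular 40 h 0 min = 2400 min at $24.00/h; overtime 9 h 30 min = 570 min at $36.00/h.
Pay = (2400 × $24.00 + 570 × $36.00) ÷ 60 = $1302.00.

$1302.00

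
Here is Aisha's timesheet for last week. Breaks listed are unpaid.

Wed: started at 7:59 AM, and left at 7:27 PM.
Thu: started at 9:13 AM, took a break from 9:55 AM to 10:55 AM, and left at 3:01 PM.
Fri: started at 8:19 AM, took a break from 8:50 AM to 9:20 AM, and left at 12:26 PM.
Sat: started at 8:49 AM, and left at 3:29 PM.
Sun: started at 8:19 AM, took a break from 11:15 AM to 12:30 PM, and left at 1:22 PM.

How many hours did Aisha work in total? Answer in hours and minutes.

30 h 21 min

Wed: 7:59 AM–7:27 PM = 11 h 28 min
Thu: 9:13 AM–3:01 PM = 5 h 48 min; less 60 min break → 4 h 48 min
Fri: 8:19 AM–12:26 PM = 4 h 7 min; less 30 min break → 3 h 37 min
Sat: 8:49 AM–3:29 PM = 6 h 40 min
Sun: 8:19 AM–1:22 PM = 5 h 3 min; less 75 min break → 3 h 48 min
Total: 11 h 28 min + 4 h 48 min + 3 h 37 min + 6 h 40 min + 3 h 48 min = 30 h 21 min.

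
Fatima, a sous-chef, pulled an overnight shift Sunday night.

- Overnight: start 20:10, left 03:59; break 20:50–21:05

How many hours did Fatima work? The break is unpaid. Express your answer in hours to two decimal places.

7.57 hours

Overnight: 20:10 → midnight = 3 h 50 min; midnight → 03:59 = 3 h 59 min; span 7 h 49 min; less 15 min break → 7 h 34 min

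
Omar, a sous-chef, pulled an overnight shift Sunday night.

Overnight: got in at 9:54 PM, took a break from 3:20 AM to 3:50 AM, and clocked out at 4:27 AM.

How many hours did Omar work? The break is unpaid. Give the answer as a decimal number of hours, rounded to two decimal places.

6.05 hours

Overnight: 9:54 PM → midnight = 2 h 6 min; midnight → 4:27 AM = 4 h 27 min; span 6 h 33 min; less 30 min break → 6 h 3 min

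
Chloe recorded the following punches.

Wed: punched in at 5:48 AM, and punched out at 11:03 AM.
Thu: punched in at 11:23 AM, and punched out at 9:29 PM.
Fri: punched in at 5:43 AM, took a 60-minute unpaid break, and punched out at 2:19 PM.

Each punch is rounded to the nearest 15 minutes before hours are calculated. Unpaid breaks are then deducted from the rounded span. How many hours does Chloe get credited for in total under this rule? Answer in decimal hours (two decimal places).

22.75 hours

Wed: in 5:48 AM→5:45 AM, out 11:03 AM→11:00 AM; 5 h 15 min
Thu: in 11:23 AM→11:30 AM, out 9:29 PM→9:30 PM; 10 h 0 min
Fri: in 5:43 AM→5:45 AM, out 2:19 PM→2:15 PM; 8 h 30 min − 60 min = 7 h 30 min
Total credited: 22 h 45 min.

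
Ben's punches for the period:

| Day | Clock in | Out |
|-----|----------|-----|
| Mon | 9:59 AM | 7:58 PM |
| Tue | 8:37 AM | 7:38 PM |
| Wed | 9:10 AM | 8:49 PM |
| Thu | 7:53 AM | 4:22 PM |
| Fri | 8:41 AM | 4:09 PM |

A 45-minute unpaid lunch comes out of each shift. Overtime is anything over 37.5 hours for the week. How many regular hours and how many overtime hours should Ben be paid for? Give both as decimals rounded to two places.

Regular 37.50 hours, overtime 7.35 hours

Mon: 9:59 AM–7:58 PM = 9 h 59 min; less 45 min break → 9 h 14 min
Tue: 8:37 AM–7:38 PM = 11 h 1 min; less 45 min break → 10 h 16 min
Wed: 9:10 AM–8:49 PM = 11 h 39 min; less 45 min break → 10 h 54 min
Thu: 7:53 AM–4:22 PM = 8 h 29 min; less 45 min break → 7 h 44 min
Fri: 8:41 AM–4:09 PM = 7 h 28 min; less 45 min break → 6 h 43 min
Total worked: 44 h 51 min = 44.85 h.
Threshold 37.5 h → overtime 7 h 21 min, regular 37 h 30 min.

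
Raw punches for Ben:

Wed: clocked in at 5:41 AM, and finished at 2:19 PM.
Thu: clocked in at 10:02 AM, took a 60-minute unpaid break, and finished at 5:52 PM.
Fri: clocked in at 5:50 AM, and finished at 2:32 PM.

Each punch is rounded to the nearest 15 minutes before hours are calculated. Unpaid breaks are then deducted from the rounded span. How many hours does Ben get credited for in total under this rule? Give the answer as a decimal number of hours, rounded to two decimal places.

Wed: in 5:41 AM→5:45 AM, out 2:19 PM→2:15 PM; 8 h 30 min
Thu: in 10:02 AM→10:00 AM, out 5:52 PM→5:45 PM; 7 h 45 min − 60 min = 6 h 45 min
Fri: in 5:50 AM→5:45 AM, out 2:32 PM→2:30 PM; 8 h 45 min
Total credited: 24 h 0 min.

24.00 hours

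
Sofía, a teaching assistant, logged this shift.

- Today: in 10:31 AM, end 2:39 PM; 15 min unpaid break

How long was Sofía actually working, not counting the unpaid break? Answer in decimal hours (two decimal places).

3.88 hours

Today: 10:31 AM–2:39 PM = 4 h 8 min; less 15 min break → 3 h 53 min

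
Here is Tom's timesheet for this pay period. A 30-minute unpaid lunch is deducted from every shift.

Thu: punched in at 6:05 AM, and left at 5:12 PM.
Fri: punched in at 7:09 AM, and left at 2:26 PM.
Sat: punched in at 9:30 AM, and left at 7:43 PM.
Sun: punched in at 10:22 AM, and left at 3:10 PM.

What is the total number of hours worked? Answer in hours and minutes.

31 h 25 min

Thu: 6:05 AM–5:12 PM = 11 h 7 min; less 30 min break → 10 h 37 min
Fri: 7:09 AM–2:26 PM = 7 h 17 min; less 30 min break → 6 h 47 min
Sat: 9:30 AM–7:43 PM = 10 h 13 min; less 30 min break → 9 h 43 min
Sun: 10:22 AM–3:10 PM = 4 h 48 min; less 30 min break → 4 h 18 min
Total: 10 h 37 min + 6 h 47 min + 9 h 43 min + 4 h 18 min = 31 h 25 min.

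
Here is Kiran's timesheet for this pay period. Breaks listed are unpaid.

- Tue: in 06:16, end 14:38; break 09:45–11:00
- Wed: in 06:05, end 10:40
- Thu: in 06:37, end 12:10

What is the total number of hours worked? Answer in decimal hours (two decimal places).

17.25 hours

Tue: 06:16–14:38 = 8 h 22 min; less 75 min break → 7 h 7 min
Wed: 06:05–10:40 = 4 h 35 min
Thu: 06:37–12:10 = 5 h 33 min
Total: 7 h 7 min + 4 h 35 min + 5 h 33 min = 17 h 15 min.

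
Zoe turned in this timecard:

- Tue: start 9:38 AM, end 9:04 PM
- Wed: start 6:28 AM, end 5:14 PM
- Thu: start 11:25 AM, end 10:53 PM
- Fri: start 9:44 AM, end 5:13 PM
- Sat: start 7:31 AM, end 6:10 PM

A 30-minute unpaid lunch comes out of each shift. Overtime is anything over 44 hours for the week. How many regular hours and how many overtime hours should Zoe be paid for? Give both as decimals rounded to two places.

Regular 44.00 hours, overtime 5.30 hours

Tue: 9:38 AM–9:04 PM = 11 h 26 min; less 30 min break → 10 h 56 min
Wed: 6:28 AM–5:14 PM = 10 h 46 min; less 30 min break → 10 h 16 min
Thu: 11:25 AM–10:53 PM = 11 h 28 min; less 30 min break → 10 h 58 min
Fri: 9:44 AM–5:13 PM = 7 h 29 min; less 30 min break → 6 h 59 min
Sat: 7:31 AM–6:10 PM = 10 h 39 min; less 30 min break → 10 h 9 min
Total worked: 49 h 18 min = 49.30 h.
Threshold 44 h → overtime 5 h 18 min, regular 44 h 0 min.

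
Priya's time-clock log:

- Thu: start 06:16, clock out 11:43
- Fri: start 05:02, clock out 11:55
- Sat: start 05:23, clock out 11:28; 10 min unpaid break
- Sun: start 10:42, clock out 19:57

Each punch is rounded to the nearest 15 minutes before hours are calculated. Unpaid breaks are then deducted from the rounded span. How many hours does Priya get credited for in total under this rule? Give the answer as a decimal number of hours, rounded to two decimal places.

Thu: in 06:16→06:15, out 11:43→11:45; 5 h 30 min
Fri: in 05:02→05:00, out 11:55→12:00; 7 h 0 min
Sat: in 05:23→05:30, out 11:28→11:30; 6 h 0 min − 10 min = 5 h 50 min
Sun: in 10:42→10:45, out 19:57→20:00; 9 h 15 min
Total credited: 27 h 35 min.

27.58 hours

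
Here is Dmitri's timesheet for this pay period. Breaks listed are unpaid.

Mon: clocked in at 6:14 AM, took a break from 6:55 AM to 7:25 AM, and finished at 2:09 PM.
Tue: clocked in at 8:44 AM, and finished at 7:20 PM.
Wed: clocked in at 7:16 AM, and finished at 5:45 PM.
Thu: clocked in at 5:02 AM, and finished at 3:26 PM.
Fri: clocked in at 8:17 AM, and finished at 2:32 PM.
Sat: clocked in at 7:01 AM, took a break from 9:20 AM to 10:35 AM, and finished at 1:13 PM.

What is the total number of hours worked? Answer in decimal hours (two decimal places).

Mon: 6:14 AM–2:09 PM = 7 h 55 min; less 30 min break → 7 h 25 min
Tue: 8:44 AM–7:20 PM = 10 h 36 min
Wed: 7:16 AM–5:45 PM = 10 h 29 min
Thu: 5:02 AM–3:26 PM = 10 h 24 min
Fri: 8:17 AM–2:32 PM = 6 h 15 min
Sat: 7:01 AM–1:13 PM = 6 h 12 min; less 75 min break → 4 h 57 min
Total: 7 h 25 min + 10 h 36 min + 10 h 29 min + 10 h 24 min + 6 h 15 min + 4 h 57 min = 50 h 6 min.

50.10 hours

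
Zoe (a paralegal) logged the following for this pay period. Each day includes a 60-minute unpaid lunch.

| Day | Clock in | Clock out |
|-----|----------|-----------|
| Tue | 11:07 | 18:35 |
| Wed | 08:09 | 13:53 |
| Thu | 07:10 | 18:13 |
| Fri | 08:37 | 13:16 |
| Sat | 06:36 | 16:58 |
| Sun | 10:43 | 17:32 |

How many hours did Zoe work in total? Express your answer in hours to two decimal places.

40.08 hours

Tue: 11:07–18:35 = 7 h 28 min; less 60 min break → 6 h 28 min
Wed: 08:09–13:53 = 5 h 44 min; less 60 min break → 4 h 44 min
Thu: 07:10–18:13 = 11 h 3 min; less 60 min break → 10 h 3 min
Fri: 08:37–13:16 = 4 h 39 min; less 60 min break → 3 h 39 min
Sat: 06:36–16:58 = 10 h 22 min; less 60 min break → 9 h 22 min
Sun: 10:43–17:32 = 6 h 49 min; less 60 min break → 5 h 49 min
Total: 6 h 28 min + 4 h 44 min + 10 h 3 min + 3 h 39 min + 9 h 22 min + 5 h 49 min = 40 h 5 min.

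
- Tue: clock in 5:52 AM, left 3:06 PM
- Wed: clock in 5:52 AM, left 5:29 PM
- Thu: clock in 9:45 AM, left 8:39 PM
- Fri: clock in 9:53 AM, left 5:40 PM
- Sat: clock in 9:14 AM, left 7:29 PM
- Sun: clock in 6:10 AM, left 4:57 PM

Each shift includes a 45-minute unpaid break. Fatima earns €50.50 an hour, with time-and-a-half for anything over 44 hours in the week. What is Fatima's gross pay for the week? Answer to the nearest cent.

Tue: 5:52 AM–3:06 PM = 9 h 14 min; less 45 min break → 8 h 29 min
Wed: 5:52 AM–5:29 PM = 11 h 37 min; less 45 min break → 10 h 52 min
Thu: 9:45 AM–8:39 PM = 10 h 54 min; less 45 min break → 10 h 9 min
Fri: 9:53 AM–5:40 PM = 7 h 47 min; less 45 min break → 7 h 2 min
Sat: 9:14 AM–7:29 PM = 10 h 15 min; less 45 min break → 9 h 30 min
Sun: 6:10 AM–4:57 PM = 10 h 47 min; less 45 min break → 10 h 2 min
Total worked: 56 h 4 min = 3364 min.
Regular 44 h 0 min = 2640 min at €50.50/h; overtime 12 h 4 min = 724 min at €75.75/h.
Pay = (2640 × €50.50 + 724 × €75.75) ÷ 60 = €3136.05.

€3136.05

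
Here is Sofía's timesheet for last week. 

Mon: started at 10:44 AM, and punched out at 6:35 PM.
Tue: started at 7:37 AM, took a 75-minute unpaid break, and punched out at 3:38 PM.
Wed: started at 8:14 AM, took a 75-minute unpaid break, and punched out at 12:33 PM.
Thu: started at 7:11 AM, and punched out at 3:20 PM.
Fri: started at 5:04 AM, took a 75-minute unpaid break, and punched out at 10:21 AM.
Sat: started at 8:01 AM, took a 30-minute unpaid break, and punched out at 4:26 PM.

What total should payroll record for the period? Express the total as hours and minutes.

Mon: 10:44 AM–6:35 PM = 7 h 51 min
Tue: 7:37 AM–3:38 PM = 8 h 1 min; less 75 min break → 6 h 46 min
Wed: 8:14 AM–12:33 PM = 4 h 19 min; less 75 min break → 3 h 4 min
Thu: 7:11 AM–3:20 PM = 8 h 9 min
Fri: 5:04 AM–10:21 AM = 5 h 17 min; less 75 min break → 4 h 2 min
Sat: 8:01 AM–4:26 PM = 8 h 25 min; less 30 min break → 7 h 55 min
Total: 7 h 51 min + 6 h 46 min + 3 h 4 min + 8 h 9 min + 4 h 2 min + 7 h 55 min = 37 h 47 min.

37 h 47 min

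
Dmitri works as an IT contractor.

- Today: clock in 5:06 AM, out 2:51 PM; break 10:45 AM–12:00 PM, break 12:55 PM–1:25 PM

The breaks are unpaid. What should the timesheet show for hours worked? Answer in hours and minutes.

8 h 0 min

Today: 5:06 AM–2:51 PM = 9 h 45 min; less 105 min break → 8 h 0 min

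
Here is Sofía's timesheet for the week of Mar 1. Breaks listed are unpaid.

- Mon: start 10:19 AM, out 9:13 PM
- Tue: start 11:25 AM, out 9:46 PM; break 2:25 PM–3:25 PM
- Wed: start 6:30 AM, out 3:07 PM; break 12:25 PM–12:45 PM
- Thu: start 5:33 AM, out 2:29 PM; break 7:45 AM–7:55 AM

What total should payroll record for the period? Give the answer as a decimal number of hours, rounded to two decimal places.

37.30 hours

Mon: 10:19 AM–9:13 PM = 10 h 54 min
Tue: 11:25 AM–9:46 PM = 10 h 21 min; less 60 min break → 9 h 21 min
Wed: 6:30 AM–3:07 PM = 8 h 37 min; less 20 min break → 8 h 17 min
Thu: 5:33 AM–2:29 PM = 8 h 56 min; less 10 min break → 8 h 46 min
Total: 10 h 54 min + 9 h 21 min + 8 h 17 min + 8 h 46 min = 37 h 18 min.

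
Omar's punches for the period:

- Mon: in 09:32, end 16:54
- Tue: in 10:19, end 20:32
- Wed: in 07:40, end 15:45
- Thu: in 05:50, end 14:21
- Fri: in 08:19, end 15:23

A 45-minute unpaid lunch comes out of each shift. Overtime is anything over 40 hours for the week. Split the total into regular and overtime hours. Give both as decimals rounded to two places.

Regular 37.50 hours, overtime 0.00 hours

Mon: 09:32–16:54 = 7 h 22 min; less 45 min break → 6 h 37 min
Tue: 10:19–20:32 = 10 h 13 min; less 45 min break → 9 h 28 min
Wed: 07:40–15:45 = 8 h 5 min; less 45 min break → 7 h 20 min
Thu: 05:50–14:21 = 8 h 31 min; less 45 min break → 7 h 46 min
Fri: 08:19–15:23 = 7 h 4 min; less 45 min break → 6 h 19 min
Total worked: 37 h 30 min = 37.50 h.
Threshold 40 h → overtime 0 h 0 min, regular 37 h 30 min.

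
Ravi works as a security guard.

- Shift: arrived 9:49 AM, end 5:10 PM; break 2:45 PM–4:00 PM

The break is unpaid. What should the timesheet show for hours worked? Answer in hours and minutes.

6 h 6 min

Shift: 9:49 AM–5:10 PM = 7 h 21 min; less 75 min break → 6 h 6 min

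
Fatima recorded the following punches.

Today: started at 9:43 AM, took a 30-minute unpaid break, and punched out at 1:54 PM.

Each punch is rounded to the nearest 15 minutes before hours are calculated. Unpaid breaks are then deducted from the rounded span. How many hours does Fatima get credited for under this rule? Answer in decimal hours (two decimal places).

3.75 hours

Today: in 9:43 AM→9:45 AM, out 1:54 PM→2:00 PM; 4 h 15 min − 30 min = 3 h 45 min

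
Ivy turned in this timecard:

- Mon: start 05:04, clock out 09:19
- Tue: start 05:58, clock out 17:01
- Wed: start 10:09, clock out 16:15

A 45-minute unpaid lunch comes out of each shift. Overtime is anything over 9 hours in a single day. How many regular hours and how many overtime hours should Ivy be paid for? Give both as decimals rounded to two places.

Mon: 05:04–09:19 = 4 h 15 min; less 45 min break → 3 h 30 min
Tue: 05:58–17:01 = 11 h 3 min; less 45 min break → 10 h 18 min
Wed: 10:09–16:15 = 6 h 6 min; less 45 min break → 5 h 21 min
Mon reg 3 h 30 min / OT 0 h 0 min; Tue reg 9 h 0 min / OT 1 h 18 min; Wed reg 5 h 21 min / OT 0 h 0 min.
Totals: regular 17 h 51 min, overtime 1 h 18 min.

Regular 17.85 hours, overtime 1.30 hours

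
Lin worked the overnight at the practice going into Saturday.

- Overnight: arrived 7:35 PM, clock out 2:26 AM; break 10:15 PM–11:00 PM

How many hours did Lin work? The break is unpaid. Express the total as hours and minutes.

6 h 6 min

Overnight: 7:35 PM → midnight = 4 h 25 min; midnight → 2:26 AM = 2 h 26 min; span 6 h 51 min; less 45 min break → 6 h 6 min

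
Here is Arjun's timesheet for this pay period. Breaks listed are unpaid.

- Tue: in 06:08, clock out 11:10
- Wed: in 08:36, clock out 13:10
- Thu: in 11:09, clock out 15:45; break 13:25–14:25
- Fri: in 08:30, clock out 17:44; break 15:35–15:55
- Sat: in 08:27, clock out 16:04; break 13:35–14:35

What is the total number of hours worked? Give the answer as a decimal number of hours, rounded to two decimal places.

Tue: 06:08–11:10 = 5 h 2 min
Wed: 08:36–13:10 = 4 h 34 min
Thu: 11:09–15:45 = 4 h 36 min; less 60 min break → 3 h 36 min
Fri: 08:30–17:44 = 9 h 14 min; less 20 min break → 8 h 54 min
Sat: 08:27–16:04 = 7 h 37 min; less 60 min break → 6 h 37 min
Total: 5 h 2 min + 4 h 34 min + 3 h 36 min + 8 h 54 min + 6 h 37 min = 28 h 43 min.

28.72 hours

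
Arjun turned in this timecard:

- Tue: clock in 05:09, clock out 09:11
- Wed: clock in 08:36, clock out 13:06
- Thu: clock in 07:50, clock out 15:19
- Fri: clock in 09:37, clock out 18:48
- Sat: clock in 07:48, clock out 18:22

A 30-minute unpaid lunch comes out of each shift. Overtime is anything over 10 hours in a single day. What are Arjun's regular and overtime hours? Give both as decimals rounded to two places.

Tue: 05:09–09:11 = 4 h 2 min; less 30 min break → 3 h 32 min
Wed: 08:36–13:06 = 4 h 30 min; less 30 min break → 4 h 0 min
Thu: 07:50–15:19 = 7 h 29 min; less 30 min break → 6 h 59 min
Fri: 09:37–18:48 = 9 h 11 min; less 30 min break → 8 h 41 min
Sat: 07:48–18:22 = 10 h 34 min; less 30 min break → 10 h 4 min
Tue reg 3 h 32 min / OT 0 h 0 min; Wed reg 4 h 0 min / OT 0 h 0 min; Thu reg 6 h 59 min / OT 0 h 0 min; Fri reg 8 h 41 min / OT 0 h 0 min; Sat reg 10 h 0 min / OT 0 h 4 min.
Totals: regular 33 h 12 min, overtime 0 h 4 min.

Regular 33.20 hours, overtime 0.07 hours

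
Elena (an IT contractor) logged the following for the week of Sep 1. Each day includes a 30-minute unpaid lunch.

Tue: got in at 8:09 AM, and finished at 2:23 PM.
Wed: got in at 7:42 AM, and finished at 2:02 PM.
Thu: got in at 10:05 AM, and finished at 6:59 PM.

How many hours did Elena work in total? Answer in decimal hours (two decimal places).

19.97 hours

Tue: 8:09 AM–2:23 PM = 6 h 14 min; less 30 min break → 5 h 44 min
Wed: 7:42 AM–2:02 PM = 6 h 20 min; less 30 min break → 5 h 50 min
Thu: 10:05 AM–6:59 PM = 8 h 54 min; less 30 min break → 8 h 24 min
Total: 5 h 44 min + 5 h 50 min + 8 h 24 min = 19 h 58 min.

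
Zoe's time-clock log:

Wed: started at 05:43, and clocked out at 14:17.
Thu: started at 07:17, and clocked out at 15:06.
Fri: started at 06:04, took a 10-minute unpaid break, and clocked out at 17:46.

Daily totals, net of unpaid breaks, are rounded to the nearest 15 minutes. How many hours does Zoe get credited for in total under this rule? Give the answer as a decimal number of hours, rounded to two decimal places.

27.75 hours

Wed: 05:43–14:17 = 8 h 34 min → rounds to 8 h 30 min
Thu: 07:17–15:06 = 7 h 49 min → rounds to 7 h 45 min
Fri: 06:04–17:46 = 11 h 42 min − 10 min = 11 h 32 min → rounds to 11 h 30 min
Total credited: 27 h 45 min.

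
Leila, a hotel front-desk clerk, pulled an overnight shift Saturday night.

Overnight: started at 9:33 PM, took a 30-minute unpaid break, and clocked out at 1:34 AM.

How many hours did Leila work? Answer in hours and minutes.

Overnight: 9:33 PM → midnight = 2 h 27 min; midnight → 1:34 AM = 1 h 34 min; span 4 h 1 min; less 30 min break → 3 h 31 min

3 h 31 min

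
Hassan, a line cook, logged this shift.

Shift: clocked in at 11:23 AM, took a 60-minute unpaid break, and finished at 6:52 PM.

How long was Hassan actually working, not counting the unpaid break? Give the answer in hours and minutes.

Shift: 11:23 AM–6:52 PM = 7 h 29 min; less 60 min break → 6 h 29 min

6 h 29 min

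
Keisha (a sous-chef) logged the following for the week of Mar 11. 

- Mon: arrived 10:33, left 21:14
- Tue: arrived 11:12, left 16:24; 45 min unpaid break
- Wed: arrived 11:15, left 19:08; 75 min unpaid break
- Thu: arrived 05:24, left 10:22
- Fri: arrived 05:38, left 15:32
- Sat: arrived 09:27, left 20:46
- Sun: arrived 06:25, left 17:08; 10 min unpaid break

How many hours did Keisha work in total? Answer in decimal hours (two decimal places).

58.50 hours

Mon: 10:33–21:14 = 10 h 41 min
Tue: 11:12–16:24 = 5 h 12 min; less 45 min break → 4 h 27 min
Wed: 11:15–19:08 = 7 h 53 min; less 75 min break → 6 h 38 min
Thu: 05:24–10:22 = 4 h 58 min
Fri: 05:38–15:32 = 9 h 54 min
Sat: 09:27–20:46 = 11 h 19 min
Sun: 06:25–17:08 = 10 h 43 min; less 10 min break → 10 h 33 min
Total: 10 h 41 min + 4 h 27 min + 6 h 38 min + 4 h 58 min + 9 h 54 min + 11 h 19 min + 10 h 33 min = 58 h 30 min.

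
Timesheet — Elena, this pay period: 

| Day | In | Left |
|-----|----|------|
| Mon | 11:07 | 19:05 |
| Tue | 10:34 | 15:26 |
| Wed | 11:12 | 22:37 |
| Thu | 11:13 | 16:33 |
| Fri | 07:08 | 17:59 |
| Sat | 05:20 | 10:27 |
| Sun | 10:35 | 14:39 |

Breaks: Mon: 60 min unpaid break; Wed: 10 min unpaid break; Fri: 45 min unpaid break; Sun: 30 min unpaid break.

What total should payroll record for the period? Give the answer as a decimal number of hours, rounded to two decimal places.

47.20 hours

Mon: 11:07–19:05 = 7 h 58 min; less 60 min break → 6 h 58 min
Tue: 10:34–15:26 = 4 h 52 min
Wed: 11:12–22:37 = 11 h 25 min; less 10 min break → 11 h 15 min
Thu: 11:13–16:33 = 5 h 20 min
Fri: 07:08–17:59 = 10 h 51 min; less 45 min break → 10 h 6 min
Sat: 05:20–10:27 = 5 h 7 min
Sun: 10:35–14:39 = 4 h 4 min; less 30 min break → 3 h 34 min
Total: 6 h 58 min + 4 h 52 min + 11 h 15 min + 5 h 20 min + 10 h 6 min + 5 h 7 min + 3 h 34 min = 47 h 12 min.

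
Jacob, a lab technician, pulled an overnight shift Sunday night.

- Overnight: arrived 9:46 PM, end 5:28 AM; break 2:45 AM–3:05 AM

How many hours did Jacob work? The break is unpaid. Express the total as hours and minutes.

Overnight: 9:46 PM → midnight = 2 h 14 min; midnight → 5:28 AM = 5 h 28 min; span 7 h 42 min; less 20 min break → 7 h 22 min

7 h 22 min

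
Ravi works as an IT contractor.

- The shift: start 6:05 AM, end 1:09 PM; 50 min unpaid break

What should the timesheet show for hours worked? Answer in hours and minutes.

The shift: 6:05 AM–1:09 PM = 7 h 4 min; less 50 min break → 6 h 14 min

6 h 14 min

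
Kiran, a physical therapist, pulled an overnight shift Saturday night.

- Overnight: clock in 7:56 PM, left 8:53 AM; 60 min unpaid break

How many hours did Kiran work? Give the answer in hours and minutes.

11 h 57 min

Overnight: 7:56 PM → midnight = 4 h 4 min; midnight → 8:53 AM = 8 h 53 min; span 12 h 57 min; less 60 min break → 11 h 57 min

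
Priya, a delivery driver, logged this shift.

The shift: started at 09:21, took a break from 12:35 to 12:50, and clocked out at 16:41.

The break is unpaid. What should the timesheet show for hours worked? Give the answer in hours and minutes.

7 h 5 min

The shift: 09:21–16:41 = 7 h 20 min; less 15 min break → 7 h 5 min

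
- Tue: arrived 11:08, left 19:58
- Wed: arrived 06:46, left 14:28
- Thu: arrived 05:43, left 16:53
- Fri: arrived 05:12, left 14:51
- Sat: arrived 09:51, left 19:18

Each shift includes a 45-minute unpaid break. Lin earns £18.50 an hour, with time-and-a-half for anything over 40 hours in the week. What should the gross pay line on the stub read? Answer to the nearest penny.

Tue: 11:08–19:58 = 8 h 50 min; less 45 min break → 8 h 5 min
Wed: 06:46–14:28 = 7 h 42 min; less 45 min break → 6 h 57 min
Thu: 05:43–16:53 = 11 h 10 min; less 45 min break → 10 h 25 min
Fri: 05:12–14:51 = 9 h 39 min; less 45 min break → 8 h 54 min
Sat: 09:51–19:18 = 9 h 27 min; less 45 min break → 8 h 42 min
Total worked: 43 h 3 min = 2583 min.
Regular 40 h 0 min = 2400 min at £18.50/h; overtime 3 h 3 min = 183 min at £27.75/h.
Pay = (2400 × £18.50 + 183 × £27.75) ÷ 60 = £824.64.

£824.64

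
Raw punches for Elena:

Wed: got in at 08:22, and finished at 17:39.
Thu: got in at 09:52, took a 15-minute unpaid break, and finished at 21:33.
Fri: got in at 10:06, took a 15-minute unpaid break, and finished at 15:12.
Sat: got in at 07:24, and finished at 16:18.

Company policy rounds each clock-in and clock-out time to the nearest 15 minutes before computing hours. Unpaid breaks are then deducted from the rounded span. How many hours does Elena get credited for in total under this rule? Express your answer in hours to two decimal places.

Wed: in 08:22→08:15, out 17:39→17:45; 9 h 30 min
Thu: in 09:52→09:45, out 21:33→21:30; 11 h 45 min − 15 min = 11 h 30 min
Fri: in 10:06→10:00, out 15:12→15:15; 5 h 15 min − 15 min = 5 h 0 min
Sat: in 07:24→07:30, out 16:18→16:15; 8 h 45 min
Total credited: 34 h 45 min.

34.75 hours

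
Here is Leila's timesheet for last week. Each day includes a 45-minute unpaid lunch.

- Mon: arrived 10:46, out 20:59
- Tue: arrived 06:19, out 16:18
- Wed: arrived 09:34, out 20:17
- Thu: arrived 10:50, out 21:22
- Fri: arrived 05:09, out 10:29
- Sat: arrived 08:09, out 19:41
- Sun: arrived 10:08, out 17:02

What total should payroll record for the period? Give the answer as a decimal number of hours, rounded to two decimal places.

Mon: 10:46–20:59 = 10 h 13 min; less 45 min break → 9 h 28 min
Tue: 06:19–16:18 = 9 h 59 min; less 45 min break → 9 h 14 min
Wed: 09:34–20:17 = 10 h 43 min; less 45 min break → 9 h 58 min
Thu: 10:50–21:22 = 10 h 32 min; less 45 min break → 9 h 47 min
Fri: 05:09–10:29 = 5 h 20 min; less 45 min break → 4 h 35 min
Sat: 08:09–19:41 = 11 h 32 min; less 45 min break → 10 h 47 min
Sun: 10:08–17:02 = 6 h 54 min; less 45 min break → 6 h 9 min
Total: 9 h 28 min + 9 h 14 min + 9 h 58 min + 9 h 47 min + 4 h 35 min + 10 h 47 min + 6 h 9 min = 59 h 58 min.

59.97 hours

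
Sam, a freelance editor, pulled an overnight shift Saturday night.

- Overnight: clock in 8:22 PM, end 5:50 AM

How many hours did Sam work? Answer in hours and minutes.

9 h 28 min

Overnight: 8:22 PM → midnight = 3 h 38 min; midnight → 5:50 AM = 5 h 50 min; span 9 h 28 min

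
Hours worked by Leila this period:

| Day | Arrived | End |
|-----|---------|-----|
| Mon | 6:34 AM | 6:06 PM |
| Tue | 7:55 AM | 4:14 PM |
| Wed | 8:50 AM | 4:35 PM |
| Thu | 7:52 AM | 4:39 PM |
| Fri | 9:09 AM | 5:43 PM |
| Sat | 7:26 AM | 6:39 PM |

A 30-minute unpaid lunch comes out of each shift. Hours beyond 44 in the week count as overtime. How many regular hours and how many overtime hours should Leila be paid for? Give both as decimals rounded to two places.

Regular 44.00 hours, overtime 9.17 hours

Mon: 6:34 AM–6:06 PM = 11 h 32 min; less 30 min break → 11 h 2 min
Tue: 7:55 AM–4:14 PM = 8 h 19 min; less 30 min break → 7 h 49 min
Wed: 8:50 AM–4:35 PM = 7 h 45 min; less 30 min break → 7 h 15 min
Thu: 7:52 AM–4:39 PM = 8 h 47 min; less 30 min break → 8 h 17 min
Fri: 9:09 AM–5:43 PM = 8 h 34 min; less 30 min break → 8 h 4 min
Sat: 7:26 AM–6:39 PM = 11 h 13 min; less 30 min break → 10 h 43 min
Total worked: 53 h 10 min = 53.17 h.
Threshold 44 h → overtime 9 h 10 min, regular 44 h 0 min.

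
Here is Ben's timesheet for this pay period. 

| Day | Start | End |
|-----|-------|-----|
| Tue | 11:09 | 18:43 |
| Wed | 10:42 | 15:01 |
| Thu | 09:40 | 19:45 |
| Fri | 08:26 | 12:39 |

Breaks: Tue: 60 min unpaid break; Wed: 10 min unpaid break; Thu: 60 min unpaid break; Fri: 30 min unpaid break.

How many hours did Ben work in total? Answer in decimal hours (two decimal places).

Tue: 11:09–18:43 = 7 h 34 min; less 60 min break → 6 h 34 min
Wed: 10:42–15:01 = 4 h 19 min; less 10 min break → 4 h 9 min
Thu: 09:40–19:45 = 10 h 5 min; less 60 min break → 9 h 5 min
Fri: 08:26–12:39 = 4 h 13 min; less 30 min break → 3 h 43 min
Total: 6 h 34 min + 4 h 9 min + 9 h 5 min + 3 h 43 min = 23 h 31 min.

23.52 hours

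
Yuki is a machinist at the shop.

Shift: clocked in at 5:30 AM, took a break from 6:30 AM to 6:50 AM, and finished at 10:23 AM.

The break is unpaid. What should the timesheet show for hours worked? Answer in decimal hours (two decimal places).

4.55 hours

Shift: 5:30 AM–10:23 AM = 4 h 53 min; less 20 min break → 4 h 33 min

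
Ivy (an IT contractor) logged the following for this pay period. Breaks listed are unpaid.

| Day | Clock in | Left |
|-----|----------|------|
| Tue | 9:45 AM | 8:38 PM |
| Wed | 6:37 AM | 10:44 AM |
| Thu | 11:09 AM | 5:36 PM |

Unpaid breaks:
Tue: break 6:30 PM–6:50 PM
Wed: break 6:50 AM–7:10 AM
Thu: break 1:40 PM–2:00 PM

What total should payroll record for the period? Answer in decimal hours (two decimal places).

Tue: 9:45 AM–8:38 PM = 10 h 53 min; less 20 min break → 10 h 33 min
Wed: 6:37 AM–10:44 AM = 4 h 7 min; less 20 min break → 3 h 47 min
Thu: 11:09 AM–5:36 PM = 6 h 27 min; less 20 min break → 6 h 7 min
Total: 10 h 33 min + 3 h 47 min + 6 h 7 min = 20 h 27 min.

20.45 hours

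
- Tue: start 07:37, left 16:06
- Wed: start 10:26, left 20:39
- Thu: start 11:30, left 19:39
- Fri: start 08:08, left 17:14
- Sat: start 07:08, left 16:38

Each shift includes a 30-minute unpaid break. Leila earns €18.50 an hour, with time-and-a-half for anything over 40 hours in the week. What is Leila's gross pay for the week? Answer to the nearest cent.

Tue: 07:37–16:06 = 8 h 29 min; less 30 min break → 7 h 59 min
Wed: 10:26–20:39 = 10 h 13 min; less 30 min break → 9 h 43 min
Thu: 11:30–19:39 = 8 h 9 min; less 30 min break → 7 h 39 min
Fri: 08:08–17:14 = 9 h 6 min; less 30 min break → 8 h 36 min
Sat: 07:08–16:38 = 9 h 30 min; less 30 min break → 9 h 0 min
Total worked: 42 h 57 min = 2577 min.
Regular 40 h 0 min = 2400 min at €18.50/h; overtime 2 h 57 min = 177 min at €27.75/h.
Pay = (2400 × €18.50 + 177 × €27.75) ÷ 60 = €821.86.

€821.86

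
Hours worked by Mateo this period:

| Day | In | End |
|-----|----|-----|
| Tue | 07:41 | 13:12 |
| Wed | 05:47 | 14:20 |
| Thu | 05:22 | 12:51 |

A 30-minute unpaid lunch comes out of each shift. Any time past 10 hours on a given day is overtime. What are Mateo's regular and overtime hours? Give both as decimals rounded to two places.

Tue: 07:41–13:12 = 5 h 31 min; less 30 min break → 5 h 1 min
Wed: 05:47–14:20 = 8 h 33 min; less 30 min break → 8 h 3 min
Thu: 05:22–12:51 = 7 h 29 min; less 30 min break → 6 h 59 min
Tue reg 5 h 1 min / OT 0 h 0 min; Wed reg 8 h 3 min / OT 0 h 0 min; Thu reg 6 h 59 min / OT 0 h 0 min.
Totals: regular 20 h 3 min, overtime 0 h 0 min.

Regular 20.05 hours, overtime 0.00 hours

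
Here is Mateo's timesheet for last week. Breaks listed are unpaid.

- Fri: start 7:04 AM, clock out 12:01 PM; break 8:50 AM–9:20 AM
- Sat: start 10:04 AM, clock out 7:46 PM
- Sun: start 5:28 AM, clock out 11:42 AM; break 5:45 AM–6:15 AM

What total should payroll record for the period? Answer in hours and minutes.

19 h 53 min

Fri: 7:04 AM–12:01 PM = 4 h 57 min; less 30 min break → 4 h 27 min
Sat: 10:04 AM–7:46 PM = 9 h 42 min
Sun: 5:28 AM–11:42 AM = 6 h 14 min; less 30 min break → 5 h 44 min
Total: 4 h 27 min + 9 h 42 min + 5 h 44 min = 19 h 53 min.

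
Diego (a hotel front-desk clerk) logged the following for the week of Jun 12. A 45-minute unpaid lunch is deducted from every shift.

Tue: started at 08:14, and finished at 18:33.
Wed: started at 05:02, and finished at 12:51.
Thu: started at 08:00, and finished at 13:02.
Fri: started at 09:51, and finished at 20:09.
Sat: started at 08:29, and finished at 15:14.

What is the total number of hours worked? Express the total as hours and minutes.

36 h 28 min

Tue: 08:14–18:33 = 10 h 19 min; less 45 min break → 9 h 34 min
Wed: 05:02–12:51 = 7 h 49 min; less 45 min break → 7 h 4 min
Thu: 08:00–13:02 = 5 h 2 min; less 45 min break → 4 h 17 min
Fri: 09:51–20:09 = 10 h 18 min; less 45 min break → 9 h 33 min
Sat: 08:29–15:14 = 6 h 45 min; less 45 min break → 6 h 0 min
Total: 9 h 34 min + 7 h 4 min + 4 h 17 min + 9 h 33 min + 6 h 0 min = 36 h 28 min.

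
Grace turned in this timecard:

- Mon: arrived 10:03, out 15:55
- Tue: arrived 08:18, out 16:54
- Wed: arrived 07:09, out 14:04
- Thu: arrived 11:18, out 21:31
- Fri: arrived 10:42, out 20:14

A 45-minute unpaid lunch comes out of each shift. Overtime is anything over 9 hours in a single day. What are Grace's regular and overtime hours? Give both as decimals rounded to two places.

Regular 36.92 hours, overtime 0.47 hours

Mon: 10:03–15:55 = 5 h 52 min; less 45 min break → 5 h 7 min
Tue: 08:18–16:54 = 8 h 36 min; less 45 min break → 7 h 51 min
Wed: 07:09–14:04 = 6 h 55 min; less 45 min break → 6 h 10 min
Thu: 11:18–21:31 = 10 h 13 min; less 45 min break → 9 h 28 min
Fri: 10:42–20:14 = 9 h 32 min; less 45 min break → 8 h 47 min
Mon reg 5 h 7 min / OT 0 h 0 min; Tue reg 7 h 51 min / OT 0 h 0 min; Wed reg 6 h 10 min / OT 0 h 0 min; Thu reg 9 h 0 min / OT 0 h 28 min; Fri reg 8 h 47 min / OT 0 h 0 min.
Totals: regular 36 h 55 min, overtime 0 h 28 min.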